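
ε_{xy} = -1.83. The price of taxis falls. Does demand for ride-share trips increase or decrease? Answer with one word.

increase

ε < 0 and the price of taxis falls, so the quantity of ride-share trips moves in the opposite direction: it increases.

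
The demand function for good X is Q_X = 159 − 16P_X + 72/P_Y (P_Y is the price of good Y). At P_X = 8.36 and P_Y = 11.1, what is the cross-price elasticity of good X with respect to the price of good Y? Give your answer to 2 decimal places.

-0.20

At P_X = 8.36 and P_Y = 11.1: Q_X = 31.726.
∂Q_X/∂P_Y = −72/P_Y² = -0.5844.
ε = (∂Q_X/∂P_Y)(P_Y/Q_X) = -0.5844 × (11.1/31.726) ≈ -0.20.
ε < 0: complements.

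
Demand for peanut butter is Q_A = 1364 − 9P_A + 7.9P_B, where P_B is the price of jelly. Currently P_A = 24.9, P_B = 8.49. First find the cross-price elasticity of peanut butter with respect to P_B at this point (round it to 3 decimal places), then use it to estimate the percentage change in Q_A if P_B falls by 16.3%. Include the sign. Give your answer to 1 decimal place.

-0.9%

At P_A = 24.9, P_B = 8.49: Q_A = 1206.971.
∂Q_A/∂P_B = 7.9.
ε = (∂Q_A/∂P_B)(P_B/Q_A) = 7.9000 × 8.49/1206.971 ≈ 0.056.
%ΔQ_A ≈ ε × %ΔP_B = 0.056 × (-16.3%) = -0.9%.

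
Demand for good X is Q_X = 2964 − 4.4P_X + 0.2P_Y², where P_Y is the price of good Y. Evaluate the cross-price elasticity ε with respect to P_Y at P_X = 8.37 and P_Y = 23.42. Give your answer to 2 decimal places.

0.07

At P_X = 8.37 and P_Y = 23.42: Q_X = 3036.871.
∂Q_X/∂P_Y = 0.4P_Y = 0.4(23.42) = 9.3680.
ε = (∂Q_X/∂P_Y)(P_Y/Q_X) = 9.3680 × (23.42/3036.871) ≈ 0.07.
ε > 0: substitutes.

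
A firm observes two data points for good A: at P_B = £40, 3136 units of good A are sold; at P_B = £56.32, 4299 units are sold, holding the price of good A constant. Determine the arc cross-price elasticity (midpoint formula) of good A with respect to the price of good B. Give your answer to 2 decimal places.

0.92

ΔQ_A = 4299 − 3136 = 1163; ΔP_B = 56.32 − 40 = 16.32.
Midpoints: Q̄_A = 3717.5, P̄_B = 48.16.
ε = (ΔQ_A/Q̄_A)/(ΔP_B/P̄_B) = (1163/3717.5)/(16.32/48.16) ≈ 0.92.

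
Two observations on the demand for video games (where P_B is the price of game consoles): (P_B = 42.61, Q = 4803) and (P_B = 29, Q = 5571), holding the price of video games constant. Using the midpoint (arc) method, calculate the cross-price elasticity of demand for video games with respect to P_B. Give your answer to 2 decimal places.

ΔQ_A = 5571 − 4803 = 768; ΔP_B = 29 − 42.61 = -13.61.
Midpoints: Q̄_A = 5187.0, P̄_B = 35.80.
ε = (ΔQ_A/Q̄_A)/(ΔP_B/P̄_B) = (768/5187.0)/(-13.61/35.80) ≈ -0.39.

-0.39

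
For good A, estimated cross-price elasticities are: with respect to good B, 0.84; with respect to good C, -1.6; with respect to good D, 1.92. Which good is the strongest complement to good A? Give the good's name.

Complements have ε < 0. The most negative value is -1.6 (good C).

good C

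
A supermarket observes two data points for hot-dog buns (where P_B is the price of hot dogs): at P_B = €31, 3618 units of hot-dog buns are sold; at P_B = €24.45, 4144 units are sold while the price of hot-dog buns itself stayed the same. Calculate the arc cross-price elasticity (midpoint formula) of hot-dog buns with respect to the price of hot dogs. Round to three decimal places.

-0.574

ΔQ_A = 4144 − 3618 = 526; ΔP_B = 24.45 − 31 = -6.55.
Midpoints: Q̄_A = 3881.0, P̄_B = 27.73.
ε = (ΔQ_A/Q̄_A)/(ΔP_B/P̄_B) = (526/3881.0)/(-6.55/27.73) ≈ -0.574.
ε < 0: hot-dog buns and hot dogs are complements.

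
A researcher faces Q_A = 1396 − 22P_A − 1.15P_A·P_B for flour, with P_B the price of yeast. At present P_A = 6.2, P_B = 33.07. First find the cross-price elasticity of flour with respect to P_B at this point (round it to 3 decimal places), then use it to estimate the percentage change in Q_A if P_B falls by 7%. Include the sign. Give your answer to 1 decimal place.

At P_A = 6.2, P_B = 33.07: Q_A = 1023.811.
∂Q_A/∂P_B = -1.15P_A = -7.1300.
ε = (∂Q_A/∂P_B)(P_B/Q_A) = -7.1300 × 33.07/1023.811 ≈ -0.230.
%ΔQ_A ≈ ε × %ΔP_B = -0.230 × (-7%) = 1.6%.

1.6%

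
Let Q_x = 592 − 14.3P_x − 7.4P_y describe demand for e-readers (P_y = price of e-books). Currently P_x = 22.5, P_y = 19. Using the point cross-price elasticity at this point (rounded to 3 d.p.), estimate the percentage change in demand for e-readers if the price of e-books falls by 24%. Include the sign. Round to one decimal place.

At P_x = 22.5, P_y = 19: Q_x = 129.65.
∂Q_x/∂P_y = -7.4.
ε = (∂Q_x/∂P_y)(P_y/Q_x) = -7.4000 × 19/129.65 ≈ -1.084.
%ΔQ_x ≈ ε × %ΔP_y = -1.084 × (-24%) = 26.0%.

26.0%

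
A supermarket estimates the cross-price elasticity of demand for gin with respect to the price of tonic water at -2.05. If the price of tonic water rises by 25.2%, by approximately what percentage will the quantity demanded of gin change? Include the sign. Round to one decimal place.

-51.7%

%ΔQ ≈ ε × %ΔP of tonic water = -2.05 × (25.2%) = -51.7%.
Demand for gin falls by about 51.7%.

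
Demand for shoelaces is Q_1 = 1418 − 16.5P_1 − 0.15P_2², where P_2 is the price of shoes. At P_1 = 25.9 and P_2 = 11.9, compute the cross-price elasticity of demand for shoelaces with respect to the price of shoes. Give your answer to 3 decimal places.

-0.044

At P_1 = 25.9 and P_2 = 11.9: Q_1 = 969.409.
∂Q_1/∂P_2 = -0.3P_2 = -0.3(11.9) = -3.5700.
ε = (∂Q_1/∂P_2)(P_2/Q_1) = -3.5700 × (11.9/969.409) ≈ -0.044.
ε < 0: complements.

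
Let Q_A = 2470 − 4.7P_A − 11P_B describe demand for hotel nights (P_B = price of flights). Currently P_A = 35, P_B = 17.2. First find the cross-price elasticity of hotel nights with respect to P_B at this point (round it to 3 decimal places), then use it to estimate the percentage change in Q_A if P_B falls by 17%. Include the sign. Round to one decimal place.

1.5%

At P_A = 35, P_B = 17.2: Q_A = 2116.3.
∂Q_A/∂P_B = -11.
ε = (∂Q_A/∂P_B)(P_B/Q_A) = -11.0000 × 17.2/2116.3 ≈ -0.089.
%ΔQ_A ≈ ε × %ΔP_B = -0.089 × (-17%) = 1.5%.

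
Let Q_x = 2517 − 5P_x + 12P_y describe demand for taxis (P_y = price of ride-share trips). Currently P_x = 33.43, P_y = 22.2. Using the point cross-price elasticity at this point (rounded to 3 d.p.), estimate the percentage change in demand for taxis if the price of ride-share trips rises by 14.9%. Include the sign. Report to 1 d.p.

1.5%

At P_x = 33.43, P_y = 22.2: Q_x = 2616.25.
∂Q_x/∂P_y = 12.
ε = (∂Q_x/∂P_y)(P_y/Q_x) = 12.0000 × 22.2/2616.25 ≈ 0.102.
%ΔQ_x ≈ ε × %ΔP_y = 0.102 × (14.9%) = 1.5%.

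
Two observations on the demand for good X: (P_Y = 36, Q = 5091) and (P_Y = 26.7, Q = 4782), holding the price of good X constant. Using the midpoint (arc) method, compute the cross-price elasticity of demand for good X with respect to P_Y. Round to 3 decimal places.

0.211

ΔQ_X = 4782 − 5091 = -309; ΔP_Y = 26.7 − 36 = -9.3.
Midpoints: Q̄_X = 4936.5, P̄_Y = 31.35.
ε = (ΔQ_X/Q̄_X)/(ΔP_Y/P̄_Y) = (-309/4936.5)/(-9.3/31.35) ≈ 0.211.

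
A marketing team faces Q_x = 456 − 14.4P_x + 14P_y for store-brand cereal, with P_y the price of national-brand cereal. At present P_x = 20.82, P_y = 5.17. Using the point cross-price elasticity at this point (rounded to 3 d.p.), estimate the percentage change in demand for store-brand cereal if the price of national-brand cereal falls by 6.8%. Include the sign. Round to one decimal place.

-2.2%

At P_x = 20.82, P_y = 5.17: Q_x = 228.572.
∂Q_x/∂P_y = 14.
ε = (∂Q_x/∂P_y)(P_y/Q_x) = 14.0000 × 5.17/228.572 ≈ 0.317.
%ΔQ_x ≈ ε × %ΔP_y = 0.317 × (-6.8%) = -2.2%.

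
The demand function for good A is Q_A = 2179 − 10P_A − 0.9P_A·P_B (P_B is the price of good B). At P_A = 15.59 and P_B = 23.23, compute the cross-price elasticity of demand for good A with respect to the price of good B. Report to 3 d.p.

At P_A = 15.59 and P_B = 23.23: Q_A = 1697.160.
∂Q_A/∂P_B = -0.9P_A = -0.9(15.59) = -14.0310.
ε = (∂Q_A/∂P_B)(P_B/Q_A) = -14.0310 × (23.23/1697.160) ≈ -0.192.

-0.192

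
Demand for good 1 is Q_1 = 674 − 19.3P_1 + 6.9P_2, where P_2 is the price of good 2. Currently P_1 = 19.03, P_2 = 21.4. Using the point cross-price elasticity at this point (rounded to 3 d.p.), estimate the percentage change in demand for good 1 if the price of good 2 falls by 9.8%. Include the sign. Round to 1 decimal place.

-3.2%

At P_1 = 19.03, P_2 = 21.4: Q_1 = 454.381.
∂Q_1/∂P_2 = 6.9.
ε = (∂Q_1/∂P_2)(P_2/Q_1) = 6.9000 × 21.4/454.381 ≈ 0.325.
%ΔQ_1 ≈ ε × %ΔP_2 = 0.325 × (-9.8%) = -3.2%.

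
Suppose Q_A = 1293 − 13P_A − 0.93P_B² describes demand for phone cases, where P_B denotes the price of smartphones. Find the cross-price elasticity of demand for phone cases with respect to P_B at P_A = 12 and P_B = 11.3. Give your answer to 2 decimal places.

-0.23

At P_A = 12 and P_B = 11.3: Q_A = 1018.248.
∂Q_A/∂P_B = -1.86P_B = -1.86(11.3) = -21.0180.
ε = (∂Q_A/∂P_B)(P_B/Q_A) = -21.0180 × (11.3/1018.248) ≈ -0.23.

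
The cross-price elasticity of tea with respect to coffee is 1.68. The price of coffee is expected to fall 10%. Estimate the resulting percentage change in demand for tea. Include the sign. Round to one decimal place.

%ΔQ ≈ ε × %ΔP of coffee = 1.68 × (-10%) = -16.8%.
Demand for tea falls by about 16.8%.

-16.8%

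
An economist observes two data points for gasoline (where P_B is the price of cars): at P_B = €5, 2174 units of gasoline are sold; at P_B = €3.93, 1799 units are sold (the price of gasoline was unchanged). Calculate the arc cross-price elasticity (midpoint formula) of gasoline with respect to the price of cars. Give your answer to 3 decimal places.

ΔQ_A = 1799 − 2174 = -375; ΔP_B = 3.93 − 5 = -1.07.
Midpoints: Q̄_A = 1986.5, P̄_B = 4.46.
ε = (ΔQ_A/Q̄_A)/(ΔP_B/P̄_B) = (-375/1986.5)/(-1.07/4.46) ≈ 0.788.
ε > 0: gasoline and cars are substitutes.

0.788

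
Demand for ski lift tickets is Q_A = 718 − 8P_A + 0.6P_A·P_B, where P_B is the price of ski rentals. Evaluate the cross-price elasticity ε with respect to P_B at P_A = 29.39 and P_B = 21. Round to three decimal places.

0.434

At P_A = 29.39 and P_B = 21: Q_A = 853.194.
∂Q_A/∂P_B = 0.6P_A = 0.6(29.39) = 17.6340.
ε = (∂Q_A/∂P_B)(P_B/Q_A) = 17.6340 × (21/853.194) ≈ 0.434.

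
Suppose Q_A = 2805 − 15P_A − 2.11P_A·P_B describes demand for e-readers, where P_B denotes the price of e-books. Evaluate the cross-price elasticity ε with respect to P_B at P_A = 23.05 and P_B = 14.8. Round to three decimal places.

At P_A = 23.05 and P_B = 14.8: Q_A = 1739.445.
∂Q_A/∂P_B = -2.11P_A = -2.11(23.05) = -48.6355.
ε = (∂Q_A/∂P_B)(P_B/Q_A) = -48.6355 × (14.8/1739.445) ≈ -0.414.

-0.414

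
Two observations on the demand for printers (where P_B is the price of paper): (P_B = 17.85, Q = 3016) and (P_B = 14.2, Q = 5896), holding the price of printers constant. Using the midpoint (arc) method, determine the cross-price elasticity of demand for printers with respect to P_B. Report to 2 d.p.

-2.84

ΔQ_A = 5896 − 3016 = 2880; ΔP_B = 14.2 − 17.85 = -3.65.
Midpoints: Q̄_A = 4456.0, P̄_B = 16.02.
ε = (ΔQ_A/Q̄_A)/(ΔP_B/P̄_B) = (2880/4456.0)/(-3.65/16.02) ≈ -2.84.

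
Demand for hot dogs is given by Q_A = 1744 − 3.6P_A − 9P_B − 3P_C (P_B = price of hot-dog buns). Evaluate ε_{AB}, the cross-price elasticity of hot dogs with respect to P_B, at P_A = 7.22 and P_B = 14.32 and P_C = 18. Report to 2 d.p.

At P_A = 7.22 and P_B = 14.32 and P_C = 18: Q_A = 1535.128.
∂Q_A/∂P_B = -9.
ε = (∂Q_A/∂P_B)(P_B/Q_A) = -9 × (14.32/1535.128) ≈ -0.08.

-0.08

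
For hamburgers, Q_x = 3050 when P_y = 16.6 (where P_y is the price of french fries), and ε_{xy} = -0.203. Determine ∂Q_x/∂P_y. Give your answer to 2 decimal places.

ε = (∂Q_x/∂P_y)·(P_y/Q_x) ⇒ ∂Q_x/∂P_y = ε·Q_x/P_y = -0.203 × 3050/16.6 ≈ -37.30.

-37.30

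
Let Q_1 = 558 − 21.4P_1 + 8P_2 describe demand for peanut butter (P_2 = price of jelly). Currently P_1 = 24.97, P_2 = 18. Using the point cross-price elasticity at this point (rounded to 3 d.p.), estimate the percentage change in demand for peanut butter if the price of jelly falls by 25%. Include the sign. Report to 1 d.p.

-21.5%

At P_1 = 24.97, P_2 = 18: Q_1 = 167.642.
∂Q_1/∂P_2 = 8.
ε = (∂Q_1/∂P_2)(P_2/Q_1) = 8.0000 × 18/167.642 ≈ 0.859.
%ΔQ_1 ≈ ε × %ΔP_2 = 0.859 × (-25%) = -21.5%.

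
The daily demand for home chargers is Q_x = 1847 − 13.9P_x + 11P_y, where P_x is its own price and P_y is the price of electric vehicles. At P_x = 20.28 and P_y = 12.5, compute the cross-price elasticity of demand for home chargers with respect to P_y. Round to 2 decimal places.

At P_x = 20.28 and P_y = 12.5: Q_x = 1702.608.
∂Q_x/∂P_y = 11.
ε = (∂Q_x/∂P_y)(P_y/Q_x) = 11 × (12.5/1702.608) ≈ 0.08.

0.08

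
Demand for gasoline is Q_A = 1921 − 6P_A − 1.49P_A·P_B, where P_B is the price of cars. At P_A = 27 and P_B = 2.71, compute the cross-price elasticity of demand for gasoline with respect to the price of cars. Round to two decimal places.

At P_A = 27 and P_B = 2.71: Q_A = 1649.977.
∂Q_A/∂P_B = -1.49P_A = -1.49(27) = -40.2300.
ε = (∂Q_A/∂P_B)(P_B/Q_A) = -40.2300 × (2.71/1649.977) ≈ -0.07.
ε < 0: complements.

-0.07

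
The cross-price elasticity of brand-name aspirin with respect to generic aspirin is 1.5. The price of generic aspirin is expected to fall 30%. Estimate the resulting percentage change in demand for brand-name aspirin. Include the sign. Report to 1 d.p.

%ΔQ ≈ ε × %ΔP of generic aspirin = 1.5 × (-30%) = -45.0%.
Demand for brand-name aspirin falls by about 45.0%.

-45.0%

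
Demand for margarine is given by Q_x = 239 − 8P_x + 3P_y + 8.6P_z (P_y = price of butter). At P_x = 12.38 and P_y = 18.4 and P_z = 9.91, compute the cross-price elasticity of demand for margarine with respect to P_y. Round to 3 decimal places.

0.197

At P_x = 12.38 and P_y = 18.4 and P_z = 9.91: Q_x = 280.386.
∂Q_x/∂P_y = 3.
ε = (∂Q_x/∂P_y)(P_y/Q_x) = 3 × (18.4/280.386) ≈ 0.197.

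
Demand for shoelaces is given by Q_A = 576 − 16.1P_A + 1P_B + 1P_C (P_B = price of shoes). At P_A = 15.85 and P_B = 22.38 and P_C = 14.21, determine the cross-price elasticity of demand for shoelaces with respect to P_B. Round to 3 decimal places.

At P_A = 15.85 and P_B = 22.38 and P_C = 14.21: Q_A = 357.405.
∂Q_A/∂P_B = 1.
ε = (∂Q_A/∂P_B)(P_B/Q_A) = 1 × (22.38/357.405) ≈ 0.063.
Since ε > 0, shoelaces and shoes are substitutes.

0.063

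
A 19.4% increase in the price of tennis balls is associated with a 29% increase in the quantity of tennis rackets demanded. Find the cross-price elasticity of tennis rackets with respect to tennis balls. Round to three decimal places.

ε = (%ΔQ of tennis rackets) / (%ΔP of tennis balls) = (29%) / (19.4%) ≈ 1.495.
Positive cross-price elasticity: substitutes.

1.495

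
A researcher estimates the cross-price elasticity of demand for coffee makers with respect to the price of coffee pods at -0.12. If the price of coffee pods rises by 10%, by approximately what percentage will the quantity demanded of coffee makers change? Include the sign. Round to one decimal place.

-1.2%

%ΔQ ≈ ε × %ΔP of coffee pods = -0.12 × (10%) = -1.2%.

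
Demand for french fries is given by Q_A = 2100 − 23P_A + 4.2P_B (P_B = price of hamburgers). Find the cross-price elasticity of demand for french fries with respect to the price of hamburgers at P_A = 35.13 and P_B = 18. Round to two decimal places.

At P_A = 35.13 and P_B = 18: Q_A = 1367.61.
∂Q_A/∂P_B = 4.2.
ε = (∂Q_A/∂P_B)(P_B/Q_A) = 4.2 × (18/1367.61) ≈ 0.06.
Since ε > 0, french fries and hamburgers are substitutes.

0.06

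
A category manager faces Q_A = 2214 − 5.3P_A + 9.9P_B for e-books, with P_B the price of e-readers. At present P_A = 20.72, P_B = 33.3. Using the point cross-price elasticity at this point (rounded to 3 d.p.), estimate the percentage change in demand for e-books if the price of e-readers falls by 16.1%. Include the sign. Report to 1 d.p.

At P_A = 20.72, P_B = 33.3: Q_A = 2433.854.
∂Q_A/∂P_B = 9.9.
ε = (∂Q_A/∂P_B)(P_B/Q_A) = 9.9000 × 33.3/2433.854 ≈ 0.135.
%ΔQ_A ≈ ε × %ΔP_B = 0.135 × (-16.1%) = -2.2%.

-2.2%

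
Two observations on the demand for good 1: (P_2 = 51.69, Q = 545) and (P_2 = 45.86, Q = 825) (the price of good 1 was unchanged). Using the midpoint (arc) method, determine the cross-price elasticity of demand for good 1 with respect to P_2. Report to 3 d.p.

-3.420

ΔQ_1 = 825 − 545 = 280; ΔP_2 = 45.86 − 51.69 = -5.83.
Midpoints: Q̄_1 = 685.0, P̄_2 = 48.77.
ε = (ΔQ_1/Q̄_1)/(ΔP_2/P̄_2) = (280/685.0)/(-5.83/48.77) ≈ -3.420.
ε < 0: good 1 and good 2 are complements.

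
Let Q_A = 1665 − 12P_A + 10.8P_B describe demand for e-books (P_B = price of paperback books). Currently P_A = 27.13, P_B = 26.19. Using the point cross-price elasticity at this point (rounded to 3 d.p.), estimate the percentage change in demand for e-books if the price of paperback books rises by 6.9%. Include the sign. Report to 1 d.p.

1.2%

At P_A = 27.13, P_B = 26.19: Q_A = 1622.292.
∂Q_A/∂P_B = 10.8.
ε = (∂Q_A/∂P_B)(P_B/Q_A) = 10.8000 × 26.19/1622.292 ≈ 0.174.
%ΔQ_A ≈ ε × %ΔP_B = 0.174 × (6.9%) = 1.2%.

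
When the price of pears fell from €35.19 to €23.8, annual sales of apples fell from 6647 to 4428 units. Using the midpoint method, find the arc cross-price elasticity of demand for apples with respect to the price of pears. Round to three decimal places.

ΔQ_A = 4428 − 6647 = -2219; ΔP_B = 23.8 − 35.19 = -11.39.
Midpoints: Q̄_A = 5537.5, P̄_B = 29.49.
ε = (ΔQ_A/Q̄_A)/(ΔP_B/P̄_B) = (-2219/5537.5)/(-11.39/29.49) ≈ 1.038.

1.038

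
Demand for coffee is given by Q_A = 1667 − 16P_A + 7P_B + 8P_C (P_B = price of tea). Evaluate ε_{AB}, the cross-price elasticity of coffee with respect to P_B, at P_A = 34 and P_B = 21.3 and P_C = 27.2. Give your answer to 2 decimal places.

At P_A = 34 and P_B = 21.3 and P_C = 27.2: Q_A = 1489.7.
∂Q_A/∂P_B = 7.
ε = (∂Q_A/∂P_B)(P_B/Q_A) = 7 × (21.3/1489.7) ≈ 0.10.

0.10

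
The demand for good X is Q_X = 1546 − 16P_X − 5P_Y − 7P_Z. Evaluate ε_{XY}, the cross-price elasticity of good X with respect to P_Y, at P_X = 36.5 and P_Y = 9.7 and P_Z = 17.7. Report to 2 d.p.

At P_X = 36.5 and P_Y = 9.7 and P_Z = 17.7: Q_X = 789.6.
∂Q_X/∂P_Y = -5.
ε = (∂Q_X/∂P_Y)(P_Y/Q_X) = -5 × (9.7/789.6) ≈ -0.06.

-0.06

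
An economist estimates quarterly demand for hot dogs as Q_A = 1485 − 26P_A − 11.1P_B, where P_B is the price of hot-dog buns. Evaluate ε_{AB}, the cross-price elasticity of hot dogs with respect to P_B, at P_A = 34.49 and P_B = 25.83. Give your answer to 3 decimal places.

-0.951

At P_A = 34.49 and P_B = 25.83: Q_A = 301.547.
∂Q_A/∂P_B = -11.1.
ε = (∂Q_A/∂P_B)(P_B/Q_A) = -11.1 × (25.83/301.547) ≈ -0.951.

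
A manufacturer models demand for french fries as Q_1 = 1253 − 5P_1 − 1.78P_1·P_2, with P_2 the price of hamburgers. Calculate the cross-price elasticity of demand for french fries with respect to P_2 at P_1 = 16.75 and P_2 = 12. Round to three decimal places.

-0.441

At P_1 = 16.75 and P_2 = 12: Q_1 = 811.47.
∂Q_1/∂P_2 = -1.78P_1 = -1.78(16.75) = -29.8150.
ε = (∂Q_1/∂P_2)(P_2/Q_1) = -29.8150 × (12/811.47) ≈ -0.441.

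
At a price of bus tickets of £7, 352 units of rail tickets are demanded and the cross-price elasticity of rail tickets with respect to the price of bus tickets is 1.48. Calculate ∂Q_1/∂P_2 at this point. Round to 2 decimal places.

ε = (∂Q_1/∂P_2)·(P_2/Q_1) ⇒ ∂Q_1/∂P_2 = ε·Q_1/P_2 = 1.48 × 352/7 ≈ 74.42.

74.42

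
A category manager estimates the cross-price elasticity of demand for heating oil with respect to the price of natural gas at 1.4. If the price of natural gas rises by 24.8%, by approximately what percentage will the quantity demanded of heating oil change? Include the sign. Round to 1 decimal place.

34.7%

%ΔQ ≈ ε × %ΔP of natural gas = 1.4 × (24.8%) = 34.7%.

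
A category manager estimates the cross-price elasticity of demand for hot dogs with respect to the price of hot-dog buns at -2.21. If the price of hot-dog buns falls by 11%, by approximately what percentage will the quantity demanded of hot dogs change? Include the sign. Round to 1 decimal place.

%ΔQ ≈ ε × %ΔP of hot-dog buns = -2.21 × (-11%) = 24.3%.
Demand for hot dogs rises by about 24.3%.

24.3%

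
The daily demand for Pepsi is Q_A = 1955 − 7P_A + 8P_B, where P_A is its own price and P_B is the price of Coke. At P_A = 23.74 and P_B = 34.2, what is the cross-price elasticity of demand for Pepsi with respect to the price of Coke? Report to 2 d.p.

0.13

At P_A = 23.74 and P_B = 34.2: Q_A = 2062.42.
∂Q_A/∂P_B = 8.
ε = (∂Q_A/∂P_B)(P_B/Q_A) = 8 × (34.2/2062.42) ≈ 0.13.
Since ε > 0, Pepsi and Coke are substitutes.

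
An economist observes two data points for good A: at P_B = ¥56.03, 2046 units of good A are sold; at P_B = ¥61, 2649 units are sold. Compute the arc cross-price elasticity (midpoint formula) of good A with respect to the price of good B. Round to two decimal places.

ΔQ_A = 2649 − 2046 = 603; ΔP_B = 61 − 56.03 = 4.97.
Midpoints: Q̄_A = 2347.5, P̄_B = 58.52.
ε = (ΔQ_A/Q̄_A)/(ΔP_B/P̄_B) = (603/2347.5)/(4.97/58.52) ≈ 3.02.

3.02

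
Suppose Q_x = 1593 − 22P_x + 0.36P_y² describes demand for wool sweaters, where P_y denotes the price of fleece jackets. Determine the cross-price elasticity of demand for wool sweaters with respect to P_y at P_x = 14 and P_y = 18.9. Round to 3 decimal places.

At P_x = 14 and P_y = 18.9: Q_x = 1413.596.
∂Q_x/∂P_y = 0.72P_y = 0.72(18.9) = 13.6080.
ε = (∂Q_x/∂P_y)(P_y/Q_x) = 13.6080 × (18.9/1413.596) ≈ 0.182.

0.182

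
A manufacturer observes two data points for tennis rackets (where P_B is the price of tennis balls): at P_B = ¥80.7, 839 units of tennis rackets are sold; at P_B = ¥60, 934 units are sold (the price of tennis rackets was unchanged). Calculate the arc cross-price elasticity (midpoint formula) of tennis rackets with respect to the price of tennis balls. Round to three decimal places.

ΔQ_A = 934 − 839 = 95; ΔP_B = 60 − 80.7 = -20.7.
Midpoints: Q̄_A = 886.5, P̄_B = 70.35.
ε = (ΔQ_A/Q̄_A)/(ΔP_B/P̄_B) = (95/886.5)/(-20.7/70.35) ≈ -0.364.
ε < 0: tennis rackets and tennis balls are complements.

-0.364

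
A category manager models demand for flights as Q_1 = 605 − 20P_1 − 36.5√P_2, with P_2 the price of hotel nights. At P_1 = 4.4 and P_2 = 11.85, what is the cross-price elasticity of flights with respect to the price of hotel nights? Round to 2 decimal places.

At P_1 = 4.4 and P_2 = 11.85: Q_1 = 391.353.
∂Q_1/∂P_2 = -36.5/(2√P_2) = -36.5/(2√11.85) = -5.3016.
ε = (∂Q_1/∂P_2)(P_2/Q_1) = -5.3016 × (11.85/391.353) ≈ -0.16.

-0.16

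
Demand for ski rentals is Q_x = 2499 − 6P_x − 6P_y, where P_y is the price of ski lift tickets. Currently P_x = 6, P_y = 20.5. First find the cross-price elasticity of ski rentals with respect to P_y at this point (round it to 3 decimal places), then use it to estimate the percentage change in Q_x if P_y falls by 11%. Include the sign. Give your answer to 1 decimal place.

0.6%

At P_x = 6, P_y = 20.5: Q_x = 2340.
∂Q_x/∂P_y = -6.
ε = (∂Q_x/∂P_y)(P_y/Q_x) = -6.0000 × 20.5/2340 ≈ -0.053.
%ΔQ_x ≈ ε × %ΔP_y = -0.053 × (-11%) = 0.6%.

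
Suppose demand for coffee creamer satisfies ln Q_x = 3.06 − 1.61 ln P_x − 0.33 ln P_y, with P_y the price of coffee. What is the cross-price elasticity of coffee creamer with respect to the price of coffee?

-0.33

In a log-linear (constant-elasticity) demand function, the coefficient on ln P_y is the cross-price elasticity.
ε = -0.33. Negative, so coffee creamer and coffee are complements.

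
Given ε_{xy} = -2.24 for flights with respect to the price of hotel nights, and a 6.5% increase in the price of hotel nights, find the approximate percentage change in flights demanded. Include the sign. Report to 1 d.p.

-14.6%

%ΔQ ≈ ε × %ΔP of hotel nights = -2.24 × (6.5%) = -14.6%.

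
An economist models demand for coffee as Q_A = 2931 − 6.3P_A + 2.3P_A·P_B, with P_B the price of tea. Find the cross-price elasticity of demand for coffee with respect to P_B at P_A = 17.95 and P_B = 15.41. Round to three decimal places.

At P_A = 17.95 and P_B = 15.41: Q_A = 3454.117.
∂Q_A/∂P_B = 2.3P_A = 2.3(17.95) = 41.2850.
ε = (∂Q_A/∂P_B)(P_B/Q_A) = 41.2850 × (15.41/3454.117) ≈ 0.184.

0.184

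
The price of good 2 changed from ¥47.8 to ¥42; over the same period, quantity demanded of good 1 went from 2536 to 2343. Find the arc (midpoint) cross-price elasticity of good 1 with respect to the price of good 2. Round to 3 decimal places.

ΔQ_1 = 2343 − 2536 = -193; ΔP_2 = 42 − 47.8 = -5.8.
Midpoints: Q̄_1 = 2439.5, P̄_2 = 44.90.
ε = (ΔQ_1/Q̄_1)/(ΔP_2/P̄_2) = (-193/2439.5)/(-5.8/44.90) ≈ 0.612.

0.612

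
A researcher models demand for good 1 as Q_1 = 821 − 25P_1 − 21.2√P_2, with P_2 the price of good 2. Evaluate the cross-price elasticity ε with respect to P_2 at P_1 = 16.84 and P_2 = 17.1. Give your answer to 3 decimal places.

At P_1 = 16.84 and P_2 = 17.1: Q_1 = 312.333.
∂Q_1/∂P_2 = -21.2/(2√P_2) = -21.2/(2√17.1) = -2.5633.
ε = (∂Q_1/∂P_2)(P_2/Q_1) = -2.5633 × (17.1/312.333) ≈ -0.140.
ε < 0: complements.

-0.140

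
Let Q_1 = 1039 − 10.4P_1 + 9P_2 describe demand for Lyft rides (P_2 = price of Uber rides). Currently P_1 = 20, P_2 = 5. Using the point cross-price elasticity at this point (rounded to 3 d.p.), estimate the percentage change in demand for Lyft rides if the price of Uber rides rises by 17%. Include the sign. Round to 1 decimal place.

At P_1 = 20, P_2 = 5: Q_1 = 876.
∂Q_1/∂P_2 = 9.
ε = (∂Q_1/∂P_2)(P_2/Q_1) = 9.0000 × 5/876 ≈ 0.051.
%ΔQ_1 ≈ ε × %ΔP_2 = 0.051 × (17%) = 0.9%.

0.9%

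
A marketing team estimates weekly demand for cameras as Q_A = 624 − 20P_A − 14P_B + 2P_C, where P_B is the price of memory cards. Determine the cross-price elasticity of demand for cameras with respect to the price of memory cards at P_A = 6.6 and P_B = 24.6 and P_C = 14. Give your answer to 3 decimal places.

At P_A = 6.6 and P_B = 24.6 and P_C = 14: Q_A = 175.6.
∂Q_A/∂P_B = -14.
ε = (∂Q_A/∂P_B)(P_B/Q_A) = -14 × (24.6/175.6) ≈ -1.961.

-1.961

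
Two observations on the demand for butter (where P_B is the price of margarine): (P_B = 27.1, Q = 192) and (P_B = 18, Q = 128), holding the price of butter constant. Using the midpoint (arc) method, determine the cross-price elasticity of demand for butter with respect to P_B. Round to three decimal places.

ΔQ_A = 128 − 192 = -64; ΔP_B = 18 − 27.1 = -9.1.
Midpoints: Q̄_A = 160.0, P̄_B = 22.55.
ε = (ΔQ_A/Q̄_A)/(ΔP_B/P̄_B) = (-64/160.0)/(-9.1/22.55) ≈ 0.991.
ε > 0: butter and margarine are substitutes.

0.991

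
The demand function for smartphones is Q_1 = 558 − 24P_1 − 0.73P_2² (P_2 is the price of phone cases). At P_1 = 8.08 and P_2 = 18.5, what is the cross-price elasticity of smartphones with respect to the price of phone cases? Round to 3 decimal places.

At P_1 = 8.08 and P_2 = 18.5: Q_1 = 114.238.
∂Q_1/∂P_2 = -1.46P_2 = -1.46(18.5) = -27.0100.
ε = (∂Q_1/∂P_2)(P_2/Q_1) = -27.0100 × (18.5/114.238) ≈ -4.374.
ε < 0: complements.

-4.374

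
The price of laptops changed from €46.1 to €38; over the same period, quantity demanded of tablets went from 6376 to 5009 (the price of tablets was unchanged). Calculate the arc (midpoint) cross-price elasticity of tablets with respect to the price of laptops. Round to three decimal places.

1.247

ΔQ_A = 5009 − 6376 = -1367; ΔP_B = 38 − 46.1 = -8.1.
Midpoints: Q̄_A = 5692.5, P̄_B = 42.05.
ε = (ΔQ_A/Q̄_A)/(ΔP_B/P̄_B) = (-1367/5692.5)/(-8.1/42.05) ≈ 1.247.
ε > 0: tablets and laptops are substitutes.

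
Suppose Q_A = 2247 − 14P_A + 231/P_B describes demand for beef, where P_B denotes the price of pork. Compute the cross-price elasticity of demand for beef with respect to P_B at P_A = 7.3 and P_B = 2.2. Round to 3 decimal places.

At P_A = 7.3 and P_B = 2.2: Q_A = 2249.8.
∂Q_A/∂P_B = −231/P_B² = -47.7273.
ε = (∂Q_A/∂P_B)(P_B/Q_A) = -47.7273 × (2.2/2249.8) ≈ -0.047.

-0.047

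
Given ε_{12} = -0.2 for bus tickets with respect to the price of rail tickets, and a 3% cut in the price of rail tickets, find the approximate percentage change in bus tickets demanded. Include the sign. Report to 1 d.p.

%ΔQ ≈ ε × %ΔP of rail tickets = -0.2 × (-3%) = 0.6%.

0.6%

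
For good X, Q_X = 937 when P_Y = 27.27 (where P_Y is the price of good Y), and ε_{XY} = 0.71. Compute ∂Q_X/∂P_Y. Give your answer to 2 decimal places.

24.40

ε = (∂Q_X/∂P_Y)·(P_Y/Q_X) ⇒ ∂Q_X/∂P_Y = ε·Q_X/P_Y = 0.71 × 937/27.27 ≈ 24.40.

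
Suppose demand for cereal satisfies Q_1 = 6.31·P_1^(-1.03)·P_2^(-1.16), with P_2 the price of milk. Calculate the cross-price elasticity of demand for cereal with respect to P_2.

-1.16

In a log-linear (constant-elasticity) demand function, the coefficient on the exponent of P_2 is the cross-price elasticity.
ε = -1.16. Negative, so cereal and milk are complements.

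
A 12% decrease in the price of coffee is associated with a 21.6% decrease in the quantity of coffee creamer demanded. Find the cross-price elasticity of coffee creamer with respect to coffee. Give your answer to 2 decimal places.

ε = (%ΔQ of coffee creamer) / (%ΔP of coffee) = (-21.6%) / (-12%) ≈ 1.80.
Positive cross-price elasticity: substitutes.

1.80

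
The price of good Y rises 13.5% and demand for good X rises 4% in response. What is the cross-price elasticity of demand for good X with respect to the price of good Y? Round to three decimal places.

0.296

ε = (%ΔQ of good X) / (%ΔP of good Y) = (4%) / (13.5%) ≈ 0.296.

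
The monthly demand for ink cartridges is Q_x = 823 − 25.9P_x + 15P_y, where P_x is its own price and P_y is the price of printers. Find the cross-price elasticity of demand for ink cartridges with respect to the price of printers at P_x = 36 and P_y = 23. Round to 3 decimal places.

1.464

At P_x = 36 and P_y = 23: Q_x = 235.6.
∂Q_x/∂P_y = 15.
ε = (∂Q_x/∂P_y)(P_y/Q_x) = 15 × (23/235.6) ≈ 1.464.
Since ε > 0, ink cartridges and printers are substitutes.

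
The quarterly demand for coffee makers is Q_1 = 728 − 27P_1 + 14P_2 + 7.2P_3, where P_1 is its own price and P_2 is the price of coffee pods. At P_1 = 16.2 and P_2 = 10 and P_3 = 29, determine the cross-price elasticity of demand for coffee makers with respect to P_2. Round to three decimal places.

0.219

At P_1 = 16.2 and P_2 = 10 and P_3 = 29: Q_1 = 639.4.
∂Q_1/∂P_2 = 14.
ε = (∂Q_1/∂P_2)(P_2/Q_1) = 14 × (10/639.4) ≈ 0.219.
Since ε > 0, coffee makers and coffee pods are substitutes.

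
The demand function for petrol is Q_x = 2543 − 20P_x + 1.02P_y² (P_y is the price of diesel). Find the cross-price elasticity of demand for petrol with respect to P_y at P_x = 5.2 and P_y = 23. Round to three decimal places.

At P_x = 5.2 and P_y = 23: Q_x = 2978.58.
∂Q_x/∂P_y = 2.04P_y = 2.04(23) = 46.9200.
ε = (∂Q_x/∂P_y)(P_y/Q_x) = 46.9200 × (23/2978.58) ≈ 0.362.

0.362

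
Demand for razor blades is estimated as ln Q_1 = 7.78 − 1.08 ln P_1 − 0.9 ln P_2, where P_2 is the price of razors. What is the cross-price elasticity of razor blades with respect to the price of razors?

-0.90

In a log-linear (constant-elasticity) demand function, the coefficient on ln P_2 is the cross-price elasticity.
ε = -0.90. Negative, so razor blades and razors are complements.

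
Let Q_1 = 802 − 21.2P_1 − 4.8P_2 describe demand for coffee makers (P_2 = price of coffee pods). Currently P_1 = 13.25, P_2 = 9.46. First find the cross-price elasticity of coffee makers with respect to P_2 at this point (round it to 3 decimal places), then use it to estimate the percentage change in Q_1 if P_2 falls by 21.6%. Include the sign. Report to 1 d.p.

At P_1 = 13.25, P_2 = 9.46: Q_1 = 475.692.
∂Q_1/∂P_2 = -4.8.
ε = (∂Q_1/∂P_2)(P_2/Q_1) = -4.8000 × 9.46/475.692 ≈ -0.095.
%ΔQ_1 ≈ ε × %ΔP_2 = -0.095 × (-21.6%) = 2.1%.

2.1%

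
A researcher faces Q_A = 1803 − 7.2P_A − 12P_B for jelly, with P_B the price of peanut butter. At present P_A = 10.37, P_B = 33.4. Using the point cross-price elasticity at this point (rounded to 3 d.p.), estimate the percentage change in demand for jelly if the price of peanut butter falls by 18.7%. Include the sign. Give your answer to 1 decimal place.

At P_A = 10.37, P_B = 33.4: Q_A = 1327.536.
∂Q_A/∂P_B = -12.
ε = (∂Q_A/∂P_B)(P_B/Q_A) = -12.0000 × 33.4/1327.536 ≈ -0.302.
%ΔQ_A ≈ ε × %ΔP_B = -0.302 × (-18.7%) = 5.6%.

5.6%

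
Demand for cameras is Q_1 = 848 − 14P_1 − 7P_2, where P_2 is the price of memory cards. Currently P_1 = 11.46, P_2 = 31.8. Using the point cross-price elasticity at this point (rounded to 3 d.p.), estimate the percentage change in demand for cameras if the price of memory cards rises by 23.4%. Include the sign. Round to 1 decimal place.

At P_1 = 11.46, P_2 = 31.8: Q_1 = 464.96.
∂Q_1/∂P_2 = -7.
ε = (∂Q_1/∂P_2)(P_2/Q_1) = -7.0000 × 31.8/464.96 ≈ -0.479.
%ΔQ_1 ≈ ε × %ΔP_2 = -0.479 × (23.4%) = -11.2%.

-11.2%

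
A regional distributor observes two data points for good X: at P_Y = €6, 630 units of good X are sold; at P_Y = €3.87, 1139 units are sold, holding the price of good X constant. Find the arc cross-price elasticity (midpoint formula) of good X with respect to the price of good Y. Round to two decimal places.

-1.33

ΔQ_X = 1139 − 630 = 509; ΔP_Y = 3.87 − 6 = -2.13.
Midpoints: Q̄_X = 884.5, P̄_Y = 4.94.
ε = (ΔQ_X/Q̄_X)/(ΔP_Y/P̄_Y) = (509/884.5)/(-2.13/4.94) ≈ -1.33.
ε < 0: good X and good Y are complements.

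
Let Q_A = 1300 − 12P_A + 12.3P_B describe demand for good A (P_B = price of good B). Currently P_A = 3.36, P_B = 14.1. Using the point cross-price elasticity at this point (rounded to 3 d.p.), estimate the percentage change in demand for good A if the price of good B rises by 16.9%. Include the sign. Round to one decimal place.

At P_A = 3.36, P_B = 14.1: Q_A = 1433.11.
∂Q_A/∂P_B = 12.3.
ε = (∂Q_A/∂P_B)(P_B/Q_A) = 12.3000 × 14.1/1433.11 ≈ 0.121.
%ΔQ_A ≈ ε × %ΔP_B = 0.121 × (16.9%) = 2.0%.

2.0%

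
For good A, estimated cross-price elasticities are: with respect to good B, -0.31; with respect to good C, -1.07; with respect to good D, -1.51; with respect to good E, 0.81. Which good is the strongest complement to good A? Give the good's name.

good D

Complements have ε < 0. The most negative value is -1.51 (good D).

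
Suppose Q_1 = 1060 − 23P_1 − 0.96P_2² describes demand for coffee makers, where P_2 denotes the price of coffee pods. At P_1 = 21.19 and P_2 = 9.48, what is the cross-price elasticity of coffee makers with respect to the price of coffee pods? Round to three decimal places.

At P_1 = 21.19 and P_2 = 9.48: Q_1 = 486.354.
∂Q_1/∂P_2 = -1.92P_2 = -1.92(9.48) = -18.2016.
ε = (∂Q_1/∂P_2)(P_2/Q_1) = -18.2016 × (9.48/486.354) ≈ -0.355.

-0.355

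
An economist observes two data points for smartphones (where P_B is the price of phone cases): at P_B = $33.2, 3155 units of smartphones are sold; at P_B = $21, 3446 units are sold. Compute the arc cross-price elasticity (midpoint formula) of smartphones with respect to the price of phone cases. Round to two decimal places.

ΔQ_A = 3446 − 3155 = 291; ΔP_B = 21 − 33.2 = -12.2.
Midpoints: Q̄_A = 3300.5, P̄_B = 27.10.
ε = (ΔQ_A/Q̄_A)/(ΔP_B/P̄_B) = (291/3300.5)/(-12.2/27.10) ≈ -0.20.
ε < 0: smartphones and phone cases are complements.

-0.20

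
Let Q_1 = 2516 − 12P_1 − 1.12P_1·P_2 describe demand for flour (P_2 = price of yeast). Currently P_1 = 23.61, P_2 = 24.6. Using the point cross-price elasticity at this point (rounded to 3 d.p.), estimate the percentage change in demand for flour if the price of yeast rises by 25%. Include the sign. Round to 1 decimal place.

-10.3%

At P_1 = 23.61, P_2 = 24.6: Q_1 = 1582.177.
∂Q_1/∂P_2 = -1.12P_1 = -26.4432.
ε = (∂Q_1/∂P_2)(P_2/Q_1) = -26.4432 × 24.6/1582.177 ≈ -0.411.
%ΔQ_1 ≈ ε × %ΔP_2 = -0.411 × (25%) = -10.3%.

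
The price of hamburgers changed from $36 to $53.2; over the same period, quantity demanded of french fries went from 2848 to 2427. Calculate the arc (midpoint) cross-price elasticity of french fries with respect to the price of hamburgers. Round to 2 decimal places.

-0.41

ΔQ_A = 2427 − 2848 = -421; ΔP_B = 53.2 − 36 = 17.2.
Midpoints: Q̄_A = 2637.5, P̄_B = 44.60.
ε = (ΔQ_A/Q̄_A)/(ΔP_B/P̄_B) = (-421/2637.5)/(17.2/44.60) ≈ -0.41.
ε < 0: french fries and hamburgers are complements.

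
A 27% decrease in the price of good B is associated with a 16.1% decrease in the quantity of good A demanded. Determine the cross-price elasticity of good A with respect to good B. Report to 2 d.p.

ε = (%ΔQ of good A) / (%ΔP of good B) = (-16.1%) / (-27%) ≈ 0.60.
Positive cross-price elasticity: substitutes.

0.60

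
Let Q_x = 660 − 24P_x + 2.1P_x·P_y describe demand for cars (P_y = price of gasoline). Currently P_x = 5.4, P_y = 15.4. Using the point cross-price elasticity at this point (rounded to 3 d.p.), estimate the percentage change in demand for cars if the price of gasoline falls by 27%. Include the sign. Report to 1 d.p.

-6.7%

At P_x = 5.4, P_y = 15.4: Q_x = 705.036.
∂Q_x/∂P_y = 2.1P_x = 11.3400.
ε = (∂Q_x/∂P_y)(P_y/Q_x) = 11.3400 × 15.4/705.036 ≈ 0.248.
%ΔQ_x ≈ ε × %ΔP_y = 0.248 × (-27%) = -6.7%.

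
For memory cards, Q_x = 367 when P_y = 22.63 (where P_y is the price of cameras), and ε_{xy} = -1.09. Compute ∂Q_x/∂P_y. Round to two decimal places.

-17.68

ε = (∂Q_x/∂P_y)·(P_y/Q_x) ⇒ ∂Q_x/∂P_y = ε·Q_x/P_y = -1.09 × 367/22.63 ≈ -17.68.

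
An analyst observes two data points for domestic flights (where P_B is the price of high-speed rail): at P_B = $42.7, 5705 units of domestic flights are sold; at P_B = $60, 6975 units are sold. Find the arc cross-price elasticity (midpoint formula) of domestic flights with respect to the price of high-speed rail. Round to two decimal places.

0.59

ΔQ_A = 6975 − 5705 = 1270; ΔP_B = 60 − 42.7 = 17.3.
Midpoints: Q̄_A = 6340.0, P̄_B = 51.35.
ε = (ΔQ_A/Q̄_A)/(ΔP_B/P̄_B) = (1270/6340.0)/(17.3/51.35) ≈ 0.59.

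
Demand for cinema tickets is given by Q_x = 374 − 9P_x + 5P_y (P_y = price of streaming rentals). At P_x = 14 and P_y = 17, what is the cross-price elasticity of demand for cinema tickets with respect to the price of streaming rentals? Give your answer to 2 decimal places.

At P_x = 14 and P_y = 17: Q_x = 333.
∂Q_x/∂P_y = 5.
ε = (∂Q_x/∂P_y)(P_y/Q_x) = 5 × (17/333) ≈ 0.26.

0.26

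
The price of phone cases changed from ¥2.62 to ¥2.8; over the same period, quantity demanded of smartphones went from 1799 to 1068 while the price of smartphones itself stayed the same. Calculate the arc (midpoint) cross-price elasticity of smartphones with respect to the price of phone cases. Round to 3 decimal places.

ΔQ_A = 1068 − 1799 = -731; ΔP_B = 2.8 − 2.62 = 0.18.
Midpoints: Q̄_A = 1433.5, P̄_B = 2.71.
ε = (ΔQ_A/Q̄_A)/(ΔP_B/P̄_B) = (-731/1433.5)/(0.18/2.71) ≈ -7.677.
ε < 0: smartphones and phone cases are complements.

-7.677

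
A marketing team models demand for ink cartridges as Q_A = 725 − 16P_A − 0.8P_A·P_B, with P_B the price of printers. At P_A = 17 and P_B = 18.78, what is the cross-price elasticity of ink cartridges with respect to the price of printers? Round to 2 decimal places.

At P_A = 17 and P_B = 18.78: Q_A = 197.592.
∂Q_A/∂P_B = -0.8P_A = -0.8(17) = -13.6000.
ε = (∂Q_A/∂P_B)(P_B/Q_A) = -13.6000 × (18.78/197.592) ≈ -1.29.

-1.29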